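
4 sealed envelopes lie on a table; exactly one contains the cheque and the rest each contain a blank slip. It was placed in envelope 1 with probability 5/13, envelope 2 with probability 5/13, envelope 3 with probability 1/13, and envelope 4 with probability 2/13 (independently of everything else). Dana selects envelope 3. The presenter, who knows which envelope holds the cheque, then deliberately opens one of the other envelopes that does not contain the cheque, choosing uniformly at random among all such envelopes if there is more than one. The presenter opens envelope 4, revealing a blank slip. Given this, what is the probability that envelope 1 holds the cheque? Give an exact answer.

15/32

Apply Bayes' rule, conditioning on where the cheque actually is.
If it is in either of envelopes 1 and 2 (prior 5/13 each): the presenter has 2 equally likely choices, so probability 1/2; weight (5/13)·(1/2) = 5/26 each.
If it is in envelope 3 (prior 1/13): the presenter has 3 equally likely choices, so probability 1/3; weight (1/13)·(1/3) = 1/39.
If it is in envelope 4 (prior 2/13): the presenter opened envelope 4, so this case is ruled out; weight (2/13)·0 = 0.
The weights sum to 16/39.
So P(the cheque in envelope 1 | the presenter opened envelope 4) = (5/26) / (16/39) = 15/32.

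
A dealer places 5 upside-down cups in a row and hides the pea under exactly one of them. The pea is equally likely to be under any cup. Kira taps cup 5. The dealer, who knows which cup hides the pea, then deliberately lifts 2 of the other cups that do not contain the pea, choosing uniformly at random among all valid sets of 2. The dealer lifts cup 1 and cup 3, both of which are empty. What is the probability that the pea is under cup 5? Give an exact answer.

Condition on the true location of the pea.
If it is under either of cups 1 and 3 (prior 1/5 each): that cup was opened and seen not to hold the prize — ruled out; weight (1/5)·0 = 0 each.
If it is under either of cups 2 and 4 (prior 1/5 each): the dealer has 3 equally likely choices, so probability 1/3; weight (1/5)·(1/3) = 1/15 each.
If it is under cup 5 (prior 1/5): the dealer has 6 equally likely choices, so probability 1/6; weight (1/5)·(1/6) = 1/30.
The weights sum to 1/6.
So P(the pea under cup 5 | the dealer opened cup 1 and cup 3) = (1/30) / (1/6) = 1/5.

1/5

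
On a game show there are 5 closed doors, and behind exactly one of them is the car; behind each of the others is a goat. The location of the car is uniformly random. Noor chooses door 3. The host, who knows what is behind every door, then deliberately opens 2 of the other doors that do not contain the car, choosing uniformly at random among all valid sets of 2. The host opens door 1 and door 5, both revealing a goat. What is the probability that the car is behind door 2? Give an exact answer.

Apply Bayes' rule, conditioning on where the car actually is.
If it is behind either of doors 1 and 5 (prior 1/5 each): that door was opened and seen not to hold the prize — ruled out; weight (1/5)·0 = 0 each.
If it is behind either of doors 2 and 4 (prior 1/5 each): the host has 3 equally likely choices, so probability 1/3; weight (1/5)·(1/3) = 1/15 each.
If it is behind door 3 (prior 1/5): the host has 6 equally likely choices, so probability 1/6; weight (1/5)·(1/6) = 1/30.
The weights sum to 1/6.
So P(the car behind door 2 | the host opened door 1 and door 5) = (1/15) / (1/6) = 2/5.

2/5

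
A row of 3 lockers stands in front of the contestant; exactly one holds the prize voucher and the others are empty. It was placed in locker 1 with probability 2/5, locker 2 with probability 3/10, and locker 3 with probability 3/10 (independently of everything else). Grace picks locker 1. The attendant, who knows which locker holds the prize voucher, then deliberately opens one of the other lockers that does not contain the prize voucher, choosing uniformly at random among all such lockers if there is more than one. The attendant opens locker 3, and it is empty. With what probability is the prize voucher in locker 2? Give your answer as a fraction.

3/5

Apply Bayes' rule, conditioning on where the prize voucher actually is.
If it is in locker 1 (prior 2/5): the attendant has 2 equally likely choices, so probability 1/2; weight (2/5)·(1/2) = 1/5.
If it is in locker 2 (prior 3/10): the attendant has no choice, probability 1; weight (3/10)·1 = 3/10.
If it is in locker 3 (prior 3/10): the attendant opened locker 3, so this case is ruled out; weight (3/10)·0 = 0.
The weights sum to 1/2.
So P(the prize voucher in locker 2 | the attendant opened locker 3) = (3/10) / (1/2) = 3/5.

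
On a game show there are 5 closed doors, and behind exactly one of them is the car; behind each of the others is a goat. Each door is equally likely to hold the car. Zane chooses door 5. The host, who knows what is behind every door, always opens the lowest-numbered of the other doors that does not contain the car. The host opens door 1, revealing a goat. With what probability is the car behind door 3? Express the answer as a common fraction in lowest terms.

Consider each possible location of the car in turn.
If it is behind door 1 (prior 1/5): the host opened door 1, so this case is ruled out; weight (1/5)·0 = 0.
If it is behind any of doors 2, 3, 4, and 5 (prior 1/5 each): door 1 is the lowest-numbered option available, probability 1; weight (1/5)·1 = 1/5 each.
The weights sum to 4/5.
So P(the car behind door 3 | the host opened door 1) = (1/5) / (4/5) = 1/4.

1/4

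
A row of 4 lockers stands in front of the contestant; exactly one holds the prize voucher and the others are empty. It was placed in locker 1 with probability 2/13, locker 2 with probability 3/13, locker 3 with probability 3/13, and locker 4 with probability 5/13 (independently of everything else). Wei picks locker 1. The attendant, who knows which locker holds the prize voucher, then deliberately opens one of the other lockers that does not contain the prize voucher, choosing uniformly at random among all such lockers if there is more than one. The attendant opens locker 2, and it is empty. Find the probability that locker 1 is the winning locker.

Condition on the true location of the prize voucher.
If it is in locker 1 (prior 2/13): the attendant has 3 equally likely choices, so probability 1/3; weight (2/13)·(1/3) = 2/39.
If it is in locker 2 (prior 3/13): the attendant opened locker 2, so this case is ruled out; weight (3/13)·0 = 0.
If it is in locker 3 (prior 3/13): the attendant has 2 equally likely choices, so probability 1/2; weight (3/13)·(1/2) = 3/26.
If it is in locker 4 (prior 5/13): the attendant has 2 equally likely choices, so probability 1/2; weight (5/13)·(1/2) = 5/26.
The weights sum to 14/39.
So P(the prize voucher in locker 1 | the attendant opened locker 2) = (2/39) / (14/39) = 1/7.

1/7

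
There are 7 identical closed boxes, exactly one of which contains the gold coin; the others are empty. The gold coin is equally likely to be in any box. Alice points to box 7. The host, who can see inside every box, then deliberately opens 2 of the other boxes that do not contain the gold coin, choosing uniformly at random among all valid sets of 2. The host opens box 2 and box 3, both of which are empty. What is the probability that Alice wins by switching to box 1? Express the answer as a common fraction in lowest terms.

Apply Bayes' rule, conditioning on where the gold coin actually is.
If it is in any of boxes 1, 4, 5, and 6 (prior 1/7 each): the host has 10 equally likely choices, so probability 1/10; weight (1/7)·(1/10) = 1/70 each.
If it is in either of boxes 2 and 3 (prior 1/7 each): that box was opened and seen not to hold the prize — ruled out; weight (1/7)·0 = 0 each.
If it is in box 7 (prior 1/7): the host has 15 equally likely choices, so probability 1/15; weight (1/7)·(1/15) = 1/105.
The weights sum to 1/15.
So P(the gold coin in box 1 | the host opened box 2 and box 3) = (1/70) / (1/15) = 3/14.

3/14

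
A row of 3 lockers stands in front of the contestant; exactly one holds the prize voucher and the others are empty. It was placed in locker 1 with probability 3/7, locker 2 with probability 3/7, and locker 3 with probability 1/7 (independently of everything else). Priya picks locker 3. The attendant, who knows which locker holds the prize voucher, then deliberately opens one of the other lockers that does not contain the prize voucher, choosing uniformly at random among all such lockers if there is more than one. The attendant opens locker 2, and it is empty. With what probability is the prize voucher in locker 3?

Condition on the true location of the prize voucher.
If it is in locker 1 (prior 3/7): the attendant has no choice, probability 1; weight (3/7)·1 = 3/7.
If it is in locker 2 (prior 3/7): the attendant opened locker 2, so this case is ruled out; weight (3/7)·0 = 0.
If it is in locker 3 (prior 1/7): the attendant has 2 equally likely choices, so probability 1/2; weight (1/7)·(1/2) = 1/14.
The weights sum to 1/2.
So P(the prize voucher in locker 3 | the attendant opened locker 2) = (1/14) / (1/2) = 1/7.

1/7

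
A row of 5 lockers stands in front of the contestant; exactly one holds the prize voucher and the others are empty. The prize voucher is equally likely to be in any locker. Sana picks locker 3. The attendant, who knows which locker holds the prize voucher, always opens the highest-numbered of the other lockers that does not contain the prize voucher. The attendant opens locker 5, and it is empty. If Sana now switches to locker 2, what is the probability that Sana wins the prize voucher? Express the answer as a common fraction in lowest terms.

1/4

Condition on the true location of the prize voucher.
If it is in any of lockers 1, 2, 3, and 4 (prior 1/5 each): locker 5 is the highest-numbered option available, probability 1; weight (1/5)·1 = 1/5 each.
If it is in locker 5 (prior 1/5): the attendant opened locker 5, so this case is ruled out; weight (1/5)·0 = 0.
The weights sum to 4/5.
So P(the prize voucher in locker 2 | the attendant opened locker 5) = (1/5) / (4/5) = 1/4.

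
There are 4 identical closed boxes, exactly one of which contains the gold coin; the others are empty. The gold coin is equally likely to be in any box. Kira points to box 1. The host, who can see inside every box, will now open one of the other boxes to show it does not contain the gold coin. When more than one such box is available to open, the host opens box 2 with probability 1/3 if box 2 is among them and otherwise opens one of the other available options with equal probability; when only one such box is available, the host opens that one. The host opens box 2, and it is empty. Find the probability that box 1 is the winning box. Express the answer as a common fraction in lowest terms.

Condition on the true location of the gold coin.
If it is in any of boxes 1, 3, and 4 (prior 1/4 each): box 2 is available, opened with probability 1/3; weight (1/4)·(1/3) = 1/12 each.
If it is in box 2 (prior 1/4): the host opened box 2, so this case is ruled out; weight (1/4)·0 = 0.
The weights sum to 1/4.
So P(the gold coin in box 1 | the host opened box 2) = (1/12) / (1/4) = 1/3.

1/3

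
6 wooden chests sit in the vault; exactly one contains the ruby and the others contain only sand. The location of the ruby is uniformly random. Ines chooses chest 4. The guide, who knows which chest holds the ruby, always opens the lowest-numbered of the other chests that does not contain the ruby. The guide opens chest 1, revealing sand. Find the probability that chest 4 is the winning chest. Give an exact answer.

1/5

Consider each possible location of the ruby in turn.
If it is in chest 1 (prior 1/6): the guide opened chest 1, so this case is ruled out; weight (1/6)·0 = 0.
If it is in any of chests 2, 3, 4, 5, and 6 (prior 1/6 each): chest 1 is the lowest-numbered option available, probability 1; weight (1/6)·1 = 1/6 each.
The weights sum to 5/6.
So P(the ruby in chest 4 | the guide opened chest 1) = (1/6) / (5/6) = 1/5.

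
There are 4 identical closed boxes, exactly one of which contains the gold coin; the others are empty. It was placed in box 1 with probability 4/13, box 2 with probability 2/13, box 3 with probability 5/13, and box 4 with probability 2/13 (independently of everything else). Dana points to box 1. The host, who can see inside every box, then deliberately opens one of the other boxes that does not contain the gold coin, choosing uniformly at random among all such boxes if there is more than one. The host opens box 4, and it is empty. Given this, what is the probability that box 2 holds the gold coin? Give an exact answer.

Consider each possible location of the gold coin in turn.
If it is in box 1 (prior 4/13): the host has 3 equally likely choices, so probability 1/3; weight (4/13)·(1/3) = 4/39.
If it is in box 2 (prior 2/13): the host has 2 equally likely choices, so probability 1/2; weight (2/13)·(1/2) = 1/13.
If it is in box 3 (prior 5/13): the host has 2 equally likely choices, so probability 1/2; weight (5/13)·(1/2) = 5/26.
If it is in box 4 (prior 2/13): the host opened box 4, so this case is ruled out; weight (2/13)·0 = 0.
The weights sum to 29/78.
So P(the gold coin in box 2 | the host opened box 4) = (1/13) / (29/78) = 6/29.

6/29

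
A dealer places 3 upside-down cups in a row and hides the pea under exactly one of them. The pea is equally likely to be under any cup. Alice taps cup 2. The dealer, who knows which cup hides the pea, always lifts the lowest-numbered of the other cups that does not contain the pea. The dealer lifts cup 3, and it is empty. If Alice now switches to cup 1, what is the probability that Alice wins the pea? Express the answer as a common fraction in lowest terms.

Condition on the true location of the pea.
If it is under cup 1 (prior 1/3): cup 3 is the lowest-numbered option available, probability 1; weight (1/3)·1 = 1/3.
If it is under cup 2 (prior 1/3): the dealer would have opened cup 1 instead, probability 0; weight (1/3)·0 = 0.
If it is under cup 3 (prior 1/3): the dealer opened cup 3, so this case is ruled out; weight (1/3)·0 = 0.
The weights sum to 1/3.
So P(the pea under cup 1 | the dealer opened cup 3) = (1/3) / (1/3) = 1.

1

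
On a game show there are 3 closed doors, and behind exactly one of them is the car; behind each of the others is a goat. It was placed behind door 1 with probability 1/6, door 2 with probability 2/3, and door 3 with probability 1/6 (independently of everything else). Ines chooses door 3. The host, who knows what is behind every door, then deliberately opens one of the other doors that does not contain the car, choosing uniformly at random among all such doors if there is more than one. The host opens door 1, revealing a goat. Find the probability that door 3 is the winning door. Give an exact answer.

Apply Bayes' rule, conditioning on where the car actually is.
If it is behind door 1 (prior 1/6): the host opened door 1, so this case is ruled out; weight (1/6)·0 = 0.
If it is behind door 2 (prior 2/3): the host has no choice, probability 1; weight (2/3)·1 = 2/3.
If it is behind door 3 (prior 1/6): the host has 2 equally likely choices, so probability 1/2; weight (1/6)·(1/2) = 1/12.
The weights sum to 3/4.
So P(the car behind door 3 | the host opened door 1) = (1/12) / (3/4) = 1/9.

1/9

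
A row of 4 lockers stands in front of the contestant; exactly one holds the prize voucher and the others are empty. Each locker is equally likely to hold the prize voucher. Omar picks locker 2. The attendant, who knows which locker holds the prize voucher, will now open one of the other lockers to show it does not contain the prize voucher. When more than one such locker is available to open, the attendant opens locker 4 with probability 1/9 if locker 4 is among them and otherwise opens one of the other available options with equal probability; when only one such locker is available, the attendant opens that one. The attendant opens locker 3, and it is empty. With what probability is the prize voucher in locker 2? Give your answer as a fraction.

8/33

Condition on the true location of the prize voucher.
If it is in locker 1 (prior 1/4): locker 4 is available but not opened, probability 8/9; weight (1/4)·(8/9) = 2/9.
If it is in locker 2 (prior 1/4): locker 4 is available but not opened; locker 3 gets probability (1 − 1/9)/2 = 4/9; weight (1/4)·(4/9) = 1/9.
If it is in locker 3 (prior 1/4): the attendant opened locker 3, so this case is ruled out; weight (1/4)·0 = 0.
If it is in locker 4 (prior 1/4): locker 4 holds the prize so is unavailable; the attendant chooses uniformly among the 2 others, probability 1/2; weight (1/4)·(1/2) = 1/8.
The weights sum to 11/24.
So P(the prize voucher in locker 2 | the attendant opened locker 3) = (1/9) / (11/24) = 8/33.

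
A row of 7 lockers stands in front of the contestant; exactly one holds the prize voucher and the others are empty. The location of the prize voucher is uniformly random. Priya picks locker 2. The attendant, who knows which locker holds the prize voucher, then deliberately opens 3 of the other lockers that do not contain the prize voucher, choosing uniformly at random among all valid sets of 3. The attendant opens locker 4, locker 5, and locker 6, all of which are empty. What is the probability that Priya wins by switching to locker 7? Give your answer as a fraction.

Apply Bayes' rule, conditioning on where the prize voucher actually is.
If it is in any of lockers 1, 3, and 7 (prior 1/7 each): the attendant has 10 equally likely choices, so probability 1/10; weight (1/7)·(1/10) = 1/70 each.
If it is in locker 2 (prior 1/7): the attendant has 20 equally likely choices, so probability 1/20; weight (1/7)·(1/20) = 1/140.
If it is in any of lockers 4, 5, and 6 (prior 1/7 each): that locker was opened and seen not to hold the prize — ruled out; weight (1/7)·0 = 0 each.
The weights sum to 1/20.
So P(the prize voucher in locker 7 | the attendant opened locker 4, locker 5, and locker 6) = (1/70) / (1/20) = 2/7.

2/7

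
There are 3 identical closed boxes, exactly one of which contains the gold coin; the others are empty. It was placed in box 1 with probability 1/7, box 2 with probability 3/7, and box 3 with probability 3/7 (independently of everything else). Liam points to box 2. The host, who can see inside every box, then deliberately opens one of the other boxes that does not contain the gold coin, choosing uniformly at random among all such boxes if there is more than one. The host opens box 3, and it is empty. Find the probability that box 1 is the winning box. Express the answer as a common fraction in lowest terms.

Consider each possible location of the gold coin in turn.
If it is in box 1 (prior 1/7): the host has no choice, probability 1; weight (1/7)·1 = 1/7.
If it is in box 2 (prior 3/7): the host has 2 equally likely choices, so probability 1/2; weight (3/7)·(1/2) = 3/14.
If it is in box 3 (prior 3/7): the host opened box 3, so this case is ruled out; weight (3/7)·0 = 0.
The weights sum to 5/14.
So P(the gold coin in box 1 | the host opened box 3) = (1/7) / (5/14) = 2/5.

2/5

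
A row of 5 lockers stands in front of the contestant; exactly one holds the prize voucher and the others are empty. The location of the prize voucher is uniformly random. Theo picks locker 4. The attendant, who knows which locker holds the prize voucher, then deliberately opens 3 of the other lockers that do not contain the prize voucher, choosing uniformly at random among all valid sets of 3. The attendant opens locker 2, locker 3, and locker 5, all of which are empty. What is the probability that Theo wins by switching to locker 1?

Condition on the true location of the prize voucher.
If it is in locker 1 (prior 1/5): the attendant has no choice, probability 1; weight (1/5)·1 = 1/5.
If it is in any of lockers 2, 3, and 5 (prior 1/5 each): that locker was opened and seen not to hold the prize — ruled out; weight (1/5)·0 = 0 each.
If it is in locker 4 (prior 1/5): the attendant has 4 equally likely choices, so probability 1/4; weight (1/5)·(1/4) = 1/20.
The weights sum to 1/4.
So P(the prize voucher in locker 1 | the attendant opened locker 2, locker 3, and locker 5) = (1/5) / (1/4) = 4/5.

4/5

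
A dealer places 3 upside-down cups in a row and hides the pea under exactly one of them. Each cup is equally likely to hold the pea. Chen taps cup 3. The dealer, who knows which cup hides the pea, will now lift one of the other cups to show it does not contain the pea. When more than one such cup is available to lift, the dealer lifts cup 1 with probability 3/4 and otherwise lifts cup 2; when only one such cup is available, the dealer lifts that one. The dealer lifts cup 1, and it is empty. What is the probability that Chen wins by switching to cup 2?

4/7

Consider each possible location of the pea in turn.
If it is under cup 1 (prior 1/3): the dealer opened cup 1, so this case is ruled out; weight (1/3)·0 = 0.
If it is under cup 2 (prior 1/3): only cup 1 is available, probability 1; weight (1/3)·1 = 1/3.
If it is under cup 3 (prior 1/3): cup 1 is available, opened with probability 3/4; weight (1/3)·(3/4) = 1/4.
The weights sum to 7/12.
So P(the pea under cup 2 | the dealer opened cup 1) = (1/3) / (7/12) = 4/7.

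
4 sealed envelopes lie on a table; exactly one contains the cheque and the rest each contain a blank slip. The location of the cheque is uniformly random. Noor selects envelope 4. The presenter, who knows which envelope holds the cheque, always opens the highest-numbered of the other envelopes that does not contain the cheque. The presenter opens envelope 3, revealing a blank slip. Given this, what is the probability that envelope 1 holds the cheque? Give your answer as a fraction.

1/3

Consider each possible location of the cheque in turn.
If it is in any of envelopes 1, 2, and 4 (prior 1/4 each): envelope 3 is the highest-numbered option available, probability 1; weight (1/4)·1 = 1/4 each.
If it is in envelope 3 (prior 1/4): the presenter opened envelope 3, so this case is ruled out; weight (1/4)·0 = 0.
The weights sum to 3/4.
So P(the cheque in envelope 1 | the presenter opened envelope 3) = (1/4) / (3/4) = 1/3.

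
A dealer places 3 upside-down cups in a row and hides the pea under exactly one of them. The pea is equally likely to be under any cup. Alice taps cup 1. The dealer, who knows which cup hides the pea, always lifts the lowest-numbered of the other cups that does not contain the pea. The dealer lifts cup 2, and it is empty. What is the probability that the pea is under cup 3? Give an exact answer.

1/2

Condition on the true location of the pea.
If it is under either of cups 1 and 3 (prior 1/3 each): cup 2 is the lowest-numbered option available, probability 1; weight (1/3)·1 = 1/3 each.
If it is under cup 2 (prior 1/3): the dealer opened cup 2, so this case is ruled out; weight (1/3)·0 = 0.
The weights sum to 2/3.
So P(the pea under cup 3 | the dealer opened cup 2) = (1/3) / (2/3) = 1/2.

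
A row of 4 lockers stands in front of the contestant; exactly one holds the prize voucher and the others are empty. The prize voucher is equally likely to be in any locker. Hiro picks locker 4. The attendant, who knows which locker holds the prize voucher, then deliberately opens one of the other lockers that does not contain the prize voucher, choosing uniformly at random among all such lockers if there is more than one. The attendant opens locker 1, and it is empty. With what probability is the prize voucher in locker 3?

Condition on the true location of the prize voucher.
If it is in locker 1 (prior 1/4): the attendant opened locker 1, so this case is ruled out; weight (1/4)·0 = 0.
If it is in either of lockers 2 and 3 (prior 1/4 each): the attendant has 2 equally likely choices, so probability 1/2; weight (1/4)·(1/2) = 1/8 each.
If it is in locker 4 (prior 1/4): the attendant has 3 equally likely choices, so probability 1/3; weight (1/4)·(1/3) = 1/12.
The weights sum to 1/3.
So P(the prize voucher in locker 3 | the attendant opened locker 1) = (1/8) / (1/3) = 3/8.

3/8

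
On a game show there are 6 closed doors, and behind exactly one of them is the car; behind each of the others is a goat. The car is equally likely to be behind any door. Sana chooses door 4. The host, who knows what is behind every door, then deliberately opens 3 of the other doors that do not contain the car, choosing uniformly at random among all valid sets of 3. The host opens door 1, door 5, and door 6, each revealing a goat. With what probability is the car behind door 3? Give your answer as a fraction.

5/12

Condition on the true location of the car.
If it is behind any of doors 1, 5, and 6 (prior 1/6 each): that door was opened and seen not to hold the prize — ruled out; weight (1/6)·0 = 0 each.
If it is behind either of doors 2 and 3 (prior 1/6 each): the host has 4 equally likely choices, so probability 1/4; weight (1/6)·(1/4) = 1/24 each.
If it is behind door 4 (prior 1/6): the host has 10 equally likely choices, so probability 1/10; weight (1/6)·(1/10) = 1/60.
The weights sum to 1/10.
So P(the car behind door 3 | the host opened door 1, door 5, and door 6) = (1/24) / (1/10) = 5/12.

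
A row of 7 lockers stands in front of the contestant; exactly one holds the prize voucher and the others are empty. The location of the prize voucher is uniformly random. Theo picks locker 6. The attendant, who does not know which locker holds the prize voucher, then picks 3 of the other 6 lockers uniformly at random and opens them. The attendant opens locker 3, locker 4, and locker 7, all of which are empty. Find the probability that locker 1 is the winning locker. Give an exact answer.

Consider each possible location of the prize voucher in turn.
If it is in any of lockers 1, 2, 5, and 6 (prior 1/7 each): the attendant picks exactly this set with probability 1/20 regardless, and none is the prize; weight (1/7)·(1/20) = 1/140 each.
If it is in any of lockers 3, 4, and 7 (prior 1/7 each): that locker was opened and seen not to hold the prize — ruled out; weight (1/7)·0 = 0 each.
The weights sum to 1/35.
So P(the prize voucher in locker 1 | the attendant opened locker 3, locker 4, and locker 7) = (1/140) / (1/35) = 1/4.

1/4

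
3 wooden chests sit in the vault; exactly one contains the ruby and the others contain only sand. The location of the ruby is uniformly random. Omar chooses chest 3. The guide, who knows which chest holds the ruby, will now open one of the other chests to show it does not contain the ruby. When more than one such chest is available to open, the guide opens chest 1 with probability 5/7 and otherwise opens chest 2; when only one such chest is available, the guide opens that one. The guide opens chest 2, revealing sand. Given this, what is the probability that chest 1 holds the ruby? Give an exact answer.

Consider each possible location of the ruby in turn.
If it is in chest 1 (prior 1/3): only chest 2 is available, probability 1; weight (1/3)·1 = 1/3.
If it is in chest 2 (prior 1/3): the guide opened chest 2, so this case is ruled out; weight (1/3)·0 = 0.
If it is in chest 3 (prior 1/3): chest 1 is available but not opened, probability 2/7; weight (1/3)·(2/7) = 2/21.
The weights sum to 3/7.
So P(the ruby in chest 1 | the guide opened chest 2) = (1/3) / (3/7) = 7/9.

7/9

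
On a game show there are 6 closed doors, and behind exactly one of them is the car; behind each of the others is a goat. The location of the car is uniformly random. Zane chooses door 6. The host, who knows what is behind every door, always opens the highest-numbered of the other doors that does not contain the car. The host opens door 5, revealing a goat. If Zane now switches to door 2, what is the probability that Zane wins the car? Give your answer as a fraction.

1/5

Condition on the true location of the car.
If it is behind any of doors 1, 2, 3, 4, and 6 (prior 1/6 each): door 5 is the highest-numbered option available, probability 1; weight (1/6)·1 = 1/6 each.
If it is behind door 5 (prior 1/6): the host opened door 5, so this case is ruled out; weight (1/6)·0 = 0.
The weights sum to 5/6.
So P(the car behind door 2 | the host opened door 5) = (1/6) / (5/6) = 1/5.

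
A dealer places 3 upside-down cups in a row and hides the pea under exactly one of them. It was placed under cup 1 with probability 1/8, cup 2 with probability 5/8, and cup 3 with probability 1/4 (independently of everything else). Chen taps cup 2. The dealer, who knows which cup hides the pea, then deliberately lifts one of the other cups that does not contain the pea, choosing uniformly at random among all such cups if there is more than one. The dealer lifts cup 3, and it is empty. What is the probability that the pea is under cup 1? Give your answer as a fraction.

2/7

Consider each possible location of the pea in turn.
If it is under cup 1 (prior 1/8): the dealer has no choice, probability 1; weight (1/8)·1 = 1/8.
If it is under cup 2 (prior 5/8): the dealer has 2 equally likely choices, so probability 1/2; weight (5/8)·(1/2) = 5/16.
If it is under cup 3 (prior 1/4): the dealer opened cup 3, so this case is ruled out; weight (1/4)·0 = 0.
The weights sum to 7/16.
So P(the pea under cup 1 | the dealer opened cup 3) = (1/8) / (7/16) = 2/7.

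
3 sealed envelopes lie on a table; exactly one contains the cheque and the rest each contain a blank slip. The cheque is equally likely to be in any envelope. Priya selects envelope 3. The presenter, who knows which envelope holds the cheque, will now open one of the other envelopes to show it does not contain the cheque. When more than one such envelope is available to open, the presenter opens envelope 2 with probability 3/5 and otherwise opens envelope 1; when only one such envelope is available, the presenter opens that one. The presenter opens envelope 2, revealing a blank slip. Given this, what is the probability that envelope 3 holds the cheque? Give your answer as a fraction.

3/8

Consider each possible location of the cheque in turn.
If it is in envelope 1 (prior 1/3): only envelope 2 is available, probability 1; weight (1/3)·1 = 1/3.
If it is in envelope 2 (prior 1/3): the presenter opened envelope 2, so this case is ruled out; weight (1/3)·0 = 0.
If it is in envelope 3 (prior 1/3): envelope 2 is available, opened with probability 3/5; weight (1/3)·(3/5) = 1/5.
The weights sum to 8/15.
So P(the cheque in envelope 3 | the presenter opened envelope 2) = (1/5) / (8/15) = 3/8.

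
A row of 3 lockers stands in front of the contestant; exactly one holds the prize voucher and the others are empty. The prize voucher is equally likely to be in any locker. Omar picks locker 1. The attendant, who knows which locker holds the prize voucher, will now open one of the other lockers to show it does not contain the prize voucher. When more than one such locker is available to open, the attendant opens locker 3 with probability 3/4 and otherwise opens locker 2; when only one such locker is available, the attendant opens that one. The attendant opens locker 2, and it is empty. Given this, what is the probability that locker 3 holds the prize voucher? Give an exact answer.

Apply Bayes' rule, conditioning on where the prize voucher actually is.
If it is in locker 1 (prior 1/3): locker 3 is available but not opened, probability 1/4; weight (1/3)·(1/4) = 1/12.
If it is in locker 2 (prior 1/3): the attendant opened locker 2, so this case is ruled out; weight (1/3)·0 = 0.
If it is in locker 3 (prior 1/3): only locker 2 is available, probability 1; weight (1/3)·1 = 1/3.
The weights sum to 5/12.
So P(the prize voucher in locker 3 | the attendant opened locker 2) = (1/3) / (5/12) = 4/5.

4/5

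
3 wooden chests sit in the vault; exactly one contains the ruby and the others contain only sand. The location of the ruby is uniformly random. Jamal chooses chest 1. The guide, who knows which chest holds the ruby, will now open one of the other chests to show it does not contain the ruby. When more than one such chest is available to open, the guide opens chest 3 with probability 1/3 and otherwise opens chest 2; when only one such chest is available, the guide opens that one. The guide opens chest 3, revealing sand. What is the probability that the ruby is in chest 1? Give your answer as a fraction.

Consider each possible location of the ruby in turn.
If it is in chest 1 (prior 1/3): chest 3 is available, opened with probability 1/3; weight (1/3)·(1/3) = 1/9.
If it is in chest 2 (prior 1/3): only chest 3 is available, probability 1; weight (1/3)·1 = 1/3.
If it is in chest 3 (prior 1/3): the guide opened chest 3, so this case is ruled out; weight (1/3)·0 = 0.
The weights sum to 4/9.
So P(the ruby in chest 1 | the guide opened chest 3) = (1/9) / (4/9) = 1/4.

1/4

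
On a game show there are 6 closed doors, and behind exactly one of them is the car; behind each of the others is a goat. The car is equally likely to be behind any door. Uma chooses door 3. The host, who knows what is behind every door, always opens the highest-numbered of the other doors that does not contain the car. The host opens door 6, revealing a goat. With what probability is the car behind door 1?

1/5

Consider each possible location of the car in turn.
If it is behind any of doors 1, 2, 3, 4, and 5 (prior 1/6 each): door 6 is the highest-numbered option available, probability 1; weight (1/6)·1 = 1/6 each.
If it is behind door 6 (prior 1/6): the host opened door 6, so this case is ruled out; weight (1/6)·0 = 0.
The weights sum to 5/6.
So P(the car behind door 1 | the host opened door 6) = (1/6) / (5/6) = 1/5.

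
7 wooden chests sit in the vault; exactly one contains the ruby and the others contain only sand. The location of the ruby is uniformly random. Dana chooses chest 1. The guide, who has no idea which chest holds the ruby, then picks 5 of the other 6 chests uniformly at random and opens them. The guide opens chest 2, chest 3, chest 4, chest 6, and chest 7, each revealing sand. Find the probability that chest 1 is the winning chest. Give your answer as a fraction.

1/2

Because the guide chose which chests to open without knowing where the ruby is, the choice is independent of the prize location. Learning that none of the 5 opened chests holds the ruby simply rules out those 5 locations and leaves the remaining 2 chests still equally likely by symmetry.
So P(the ruby in chest 1) = 1/2.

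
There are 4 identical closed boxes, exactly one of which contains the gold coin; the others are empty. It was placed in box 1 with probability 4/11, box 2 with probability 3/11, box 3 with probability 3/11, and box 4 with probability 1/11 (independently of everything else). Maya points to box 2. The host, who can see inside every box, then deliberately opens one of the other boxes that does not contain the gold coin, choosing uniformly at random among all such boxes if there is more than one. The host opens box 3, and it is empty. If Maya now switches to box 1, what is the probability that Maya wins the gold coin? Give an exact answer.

Apply Bayes' rule, conditioning on where the gold coin actually is.
If it is in box 1 (prior 4/11): the host has 2 equally likely choices, so probability 1/2; weight (4/11)·(1/2) = 2/11.
If it is in box 2 (prior 3/11): the host has 3 equally likely choices, so probability 1/3; weight (3/11)·(1/3) = 1/11.
If it is in box 3 (prior 3/11): the host opened box 3, so this case is ruled out; weight (3/11)·0 = 0.
If it is in box 4 (prior 1/11): the host has 2 equally likely choices, so probability 1/2; weight (1/11)·(1/2) = 1/22.
The weights sum to 7/22.
So P(the gold coin in box 1 | the host opened box 3) = (2/11) / (7/22) = 4/7.

4/7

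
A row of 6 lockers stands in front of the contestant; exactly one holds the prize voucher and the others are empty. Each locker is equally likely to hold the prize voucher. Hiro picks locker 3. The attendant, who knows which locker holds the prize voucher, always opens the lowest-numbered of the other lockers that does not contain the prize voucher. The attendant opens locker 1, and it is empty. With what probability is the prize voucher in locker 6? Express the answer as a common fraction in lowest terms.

Condition on the true location of the prize voucher.
If it is in locker 1 (prior 1/6): the attendant opened locker 1, so this case is ruled out; weight (1/6)·0 = 0.
If it is in any of lockers 2, 3, 4, 5, and 6 (prior 1/6 each): locker 1 is the lowest-numbered option available, probability 1; weight (1/6)·1 = 1/6 each.
The weights sum to 5/6.
So P(the prize voucher in locker 6 | the attendant opened locker 1) = (1/6) / (5/6) = 1/5.

1/5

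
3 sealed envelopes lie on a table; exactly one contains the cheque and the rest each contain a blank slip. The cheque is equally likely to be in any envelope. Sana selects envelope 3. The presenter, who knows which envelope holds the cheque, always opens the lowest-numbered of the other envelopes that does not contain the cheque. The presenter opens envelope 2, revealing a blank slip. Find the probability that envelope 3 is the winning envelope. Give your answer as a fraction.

Apply Bayes' rule, conditioning on where the cheque actually is.
If it is in envelope 1 (prior 1/3): envelope 2 is the lowest-numbered option available, probability 1; weight (1/3)·1 = 1/3.
If it is in envelope 2 (prior 1/3): the presenter opened envelope 2, so this case is ruled out; weight (1/3)·0 = 0.
If it is in envelope 3 (prior 1/3): the presenter would have opened envelope 1 instead, probability 0; weight (1/3)·0 = 0.
The weights sum to 1/3.
So P(the cheque in envelope 3 | the presenter opened envelope 2) = 0 / (1/3) = 0.

0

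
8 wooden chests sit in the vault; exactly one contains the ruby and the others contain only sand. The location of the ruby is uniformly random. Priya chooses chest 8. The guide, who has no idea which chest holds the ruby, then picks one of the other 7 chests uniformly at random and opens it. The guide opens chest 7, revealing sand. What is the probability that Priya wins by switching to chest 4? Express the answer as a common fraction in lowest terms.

Condition on the true location of the ruby.
If it is in any of chests 1, 2, 3, 4, 5, 6, and 8 (prior 1/8 each): the guide picks chest 7 with probability 1/7 regardless, and it is not the prize; weight (1/8)·(1/7) = 1/56 each.
If it is in chest 7 (prior 1/8): the guide opened chest 7, so this case is ruled out; weight (1/8)·0 = 0.
The weights sum to 1/8.
So P(the ruby in chest 4 | the guide opened chest 7) = (1/56) / (1/8) = 1/7.

1/7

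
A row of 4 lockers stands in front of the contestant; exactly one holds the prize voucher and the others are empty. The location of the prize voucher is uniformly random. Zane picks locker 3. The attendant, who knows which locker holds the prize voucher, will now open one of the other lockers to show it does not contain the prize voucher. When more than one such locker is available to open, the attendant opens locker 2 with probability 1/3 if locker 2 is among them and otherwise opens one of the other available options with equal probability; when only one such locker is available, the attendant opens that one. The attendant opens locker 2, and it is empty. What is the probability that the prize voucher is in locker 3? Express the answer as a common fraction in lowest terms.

Consider each possible location of the prize voucher in turn.
If it is in any of lockers 1, 3, and 4 (prior 1/4 each): locker 2 is available, opened with probability 1/3; weight (1/4)·(1/3) = 1/12 each.
If it is in locker 2 (prior 1/4): the attendant opened locker 2, so this case is ruled out; weight (1/4)·0 = 0.
The weights sum to 1/4.
So P(the prize voucher in locker 3 | the attendant opened locker 2) = (1/12) / (1/4) = 1/3.

1/3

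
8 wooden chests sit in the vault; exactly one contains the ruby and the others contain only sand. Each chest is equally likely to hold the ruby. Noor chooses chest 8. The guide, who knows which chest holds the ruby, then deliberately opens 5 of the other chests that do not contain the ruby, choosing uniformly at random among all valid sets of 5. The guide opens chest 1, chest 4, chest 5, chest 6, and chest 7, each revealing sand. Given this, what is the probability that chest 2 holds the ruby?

Apply Bayes' rule, conditioning on where the ruby actually is.
If it is in any of chests 1, 4, 5, 6, and 7 (prior 1/8 each): that chest was opened and seen not to hold the prize — ruled out; weight (1/8)·0 = 0 each.
If it is in either of chests 2 and 3 (prior 1/8 each): the guide has 6 equally likely choices, so probability 1/6; weight (1/8)·(1/6) = 1/48 each.
If it is in chest 8 (prior 1/8): the guide has 21 equally likely choices, so probability 1/21; weight (1/8)·(1/21) = 1/168.
The weights sum to 1/21.
So P(the ruby in chest 2 | the guide opened chest 1, chest 4, chest 5, chest 6, and chest 7) = (1/48) / (1/21) = 7/16.

7/16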